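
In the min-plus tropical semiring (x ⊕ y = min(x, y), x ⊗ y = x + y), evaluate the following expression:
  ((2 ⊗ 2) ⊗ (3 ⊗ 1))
((2 ⊗ 2) ⊗ (3 ⊗ 1)) = 8

Expand innermost to outermost. Recall ⊕ takes the minimum of its arguments and ⊗ takes their sum. Working out the expression ((2 ⊗ 2) ⊗ (3 ⊗ 1)) gives 8.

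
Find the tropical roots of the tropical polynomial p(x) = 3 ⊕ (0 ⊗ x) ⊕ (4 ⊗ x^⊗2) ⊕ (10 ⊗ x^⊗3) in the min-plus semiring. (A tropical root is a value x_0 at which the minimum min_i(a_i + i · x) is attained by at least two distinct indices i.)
Roots: {-6, -4, 3}

Each tropical root is a break point of the lower envelope of the lines y = a_i + i · x (there are 4 lines, with slopes 0, 1, ..., 3). Only the lines that attain the minimum somewhere contribute to roots; other lines are dominated. Here the surviving (envelope) indices are i = 3, i = 2, i = 1, i = 0.
Intersections between consecutive envelope lines give the roots: for adjacent envelope indices i < j the intersection is x = (a_i − a_j) / (j − i). Reading off the sorted break points: {-6, -4, 3}.
Verification: at each break x_0, at least two indices attain the minimum of min_i(a_i + i · x_0).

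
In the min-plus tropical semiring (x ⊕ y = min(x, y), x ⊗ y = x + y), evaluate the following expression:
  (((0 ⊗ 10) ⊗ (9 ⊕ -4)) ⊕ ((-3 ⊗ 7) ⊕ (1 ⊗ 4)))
(((0 ⊗ 10) ⊗ (9 ⊕ -4)) ⊕ ((-3 ⊗ 7) ⊕ (1 ⊗ 4))) = 4

Expand innermost to outermost. Recall ⊕ takes the minimum of its arguments and ⊗ takes their sum. Working out the expression (((0 ⊗ 10) ⊗ (9 ⊕ -4)) ⊕ ((-3 ⊗ 7) ⊕ (1 ⊗ 4))) gives 4.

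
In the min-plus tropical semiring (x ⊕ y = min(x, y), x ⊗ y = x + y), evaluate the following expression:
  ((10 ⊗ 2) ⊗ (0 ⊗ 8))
((10 ⊗ 2) ⊗ (0 ⊗ 8)) = 20

Expand innermost to outermost. Recall ⊕ takes the minimum of its arguments and ⊗ takes their sum. Working out the expression ((10 ⊗ 2) ⊗ (0 ⊗ 8)) gives 20.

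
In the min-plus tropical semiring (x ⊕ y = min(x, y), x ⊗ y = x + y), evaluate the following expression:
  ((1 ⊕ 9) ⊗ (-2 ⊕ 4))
((1 ⊕ 9) ⊗ (-2 ⊕ 4)) = -1

Expand innermost to outermost. Recall ⊕ takes the minimum of its arguments and ⊗ takes their sum. Working out the expression ((1 ⊕ 9) ⊗ (-2 ⊕ 4)) gives -1.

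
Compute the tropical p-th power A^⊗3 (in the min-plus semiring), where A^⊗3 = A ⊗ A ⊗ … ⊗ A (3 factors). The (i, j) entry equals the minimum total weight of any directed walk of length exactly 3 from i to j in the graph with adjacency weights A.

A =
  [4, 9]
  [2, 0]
A^⊗3 =
  [11, 9]
  [2, 0]

Each entry (A^⊗3)_ij equals the minimum over all length-3 walks i = v_0 → v_1 → … → v_3 = j of Σ_t A[v_t][v_{t+1}]. For example, for (i, j) = (0, 1) we minimise over 4 possible intermediate vertex sequences; the minimum is 9, attained along the walk 0 → 1 → 1 → 1.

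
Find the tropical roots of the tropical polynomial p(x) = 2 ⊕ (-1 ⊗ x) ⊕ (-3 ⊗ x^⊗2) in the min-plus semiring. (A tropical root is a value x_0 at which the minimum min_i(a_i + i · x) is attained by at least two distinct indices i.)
Roots: {2, 3}

Each tropical root is a break point of the lower envelope of the lines y = a_i + i · x (there are 3 lines, with slopes 0, 1, ..., 2). Only the lines that attain the minimum somewhere contribute to roots; other lines are dominated. Here the surviving (envelope) indices are i = 2, i = 1, i = 0.
Intersections between consecutive envelope lines give the roots: for adjacent envelope indices i < j the intersection is x = (a_i − a_j) / (j − i). Reading off the sorted break points: {2, 3}.
Verification: at each break x_0, at least two indices attain the minimum of min_i(a_i + i · x_0).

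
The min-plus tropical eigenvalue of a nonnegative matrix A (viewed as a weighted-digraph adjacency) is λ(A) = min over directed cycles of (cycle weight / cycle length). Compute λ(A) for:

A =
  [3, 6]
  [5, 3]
λ(A) = 3

Enumerate directed cycles and compute their means (weight / length). Sample:
  cycle 0 → 0: weight = 3, length = 1, mean = 3/1 ≈ 3.000
  cycle 1 → 1: weight = 3, length = 1, mean = 3/1 ≈ 3.000
  cycle 0 → 1 → 0: weight = 11, length = 2, mean = 11/2 ≈ 5.500
  cycle 1 → 0 → 1: weight = 11, length = 2, mean = 11/2 ≈ 5.500
Minimum mean = 3.000, attained e.g. along the cycle 0 → 0 with weight 3 and length 1. So λ(A) = 3/1 = 3.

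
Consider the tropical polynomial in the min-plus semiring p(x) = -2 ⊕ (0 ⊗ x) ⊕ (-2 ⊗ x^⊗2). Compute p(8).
p(8) = -2

A tropical monomial a ⊗ x^⊗i evaluates to a + i · x. Evaluating each term at x = 8:
  Term 0 contributes -2 + 0 · 8 = -2
  Term 1 contributes 0 + 1 · 8 = 8
  Term 2 contributes -2 + 2 · 8 = 14
p(8) = ⊕ of these = min[-2, 8, 14] = -2.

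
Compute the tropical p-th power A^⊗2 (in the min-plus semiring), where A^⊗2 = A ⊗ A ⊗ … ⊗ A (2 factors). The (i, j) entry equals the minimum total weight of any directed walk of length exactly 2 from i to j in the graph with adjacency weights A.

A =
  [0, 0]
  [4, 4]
A^⊗2 =
  [0, 0]
  [4, 4]

Each entry (A^⊗2)_ij equals the minimum over all length-2 walks i = v_0 → v_1 → … → v_2 = j of Σ_t A[v_t][v_{t+1}]. For example, for (i, j) = (0, 1) we minimise over 2 possible intermediate vertex sequences; the minimum is 0, attained along the walk 0 → 0 → 1.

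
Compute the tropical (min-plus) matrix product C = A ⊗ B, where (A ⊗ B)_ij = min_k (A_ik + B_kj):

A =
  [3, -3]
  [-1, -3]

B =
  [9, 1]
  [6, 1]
A ⊗ B =
  [3, -2]
  [3, -2]

Apply the min-plus product entry-by-entry:
  C[0][0] = min over k of (A[0][0] + B[0][0] = 3 + 9 = 12, A[0][1] + B[1][0] = -3 + 6 = 3) = 3 (attained at k = 1)
  C[0][1] = min over k of (A[0][0] + B[0][1] = 3 + 1 = 4, A[0][1] + B[1][1] = -3 + 1 = -2) = -2 (attained at k = 1)
  C[1][0] = min over k of (A[1][0] + B[0][0] = -1 + 9 = 8, A[1][1] + B[1][0] = -3 + 6 = 3) = 3 (attained at k = 1)
  C[1][1] = min over k of (A[1][0] + B[0][1] = -1 + 1 = 0, A[1][1] + B[1][1] = -3 + 1 = -2) = -2 (attained at k = 1)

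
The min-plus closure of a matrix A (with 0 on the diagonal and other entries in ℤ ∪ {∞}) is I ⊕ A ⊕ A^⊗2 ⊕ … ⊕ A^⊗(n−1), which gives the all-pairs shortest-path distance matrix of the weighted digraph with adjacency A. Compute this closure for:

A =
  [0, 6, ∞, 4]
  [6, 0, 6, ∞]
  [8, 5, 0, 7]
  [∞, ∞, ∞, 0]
Closure =
  [0, 6, 12, 4]
  [6, 0, 6, 10]
  [8, 5, 0, 7]
  [∞, ∞, ∞, 0]

This is the Floyd-Warshall all-pairs shortest-path computation. For each intermediate vertex k = 0, 1, …, 3, update dist[i][j] ← min(dist[i][j], dist[i][k] + dist[k][j]). The final matrix gives, for each (i, j), the minimum total weight of any directed path from i to j (possibly empty when i = j).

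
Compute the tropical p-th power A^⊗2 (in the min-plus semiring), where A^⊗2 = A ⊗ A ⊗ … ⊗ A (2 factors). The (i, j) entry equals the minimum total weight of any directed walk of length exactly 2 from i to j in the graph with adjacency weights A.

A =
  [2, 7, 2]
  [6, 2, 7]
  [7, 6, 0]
A^⊗2 =
  [4, 8, 2]
  [8, 4, 7]
  [7, 6, 0]

Each entry (A^⊗2)_ij equals the minimum over all length-2 walks i = v_0 → v_1 → … → v_2 = j of Σ_t A[v_t][v_{t+1}]. For example, for (i, j) = (0, 2) we minimise over 3 possible intermediate vertex sequences; the minimum is 2, attained along the walk 0 → 2 → 2.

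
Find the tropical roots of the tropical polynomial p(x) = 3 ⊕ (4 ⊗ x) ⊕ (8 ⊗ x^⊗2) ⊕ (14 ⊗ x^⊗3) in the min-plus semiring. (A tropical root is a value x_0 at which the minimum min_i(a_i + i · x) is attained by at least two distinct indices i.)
Roots: {-6, -4, -1}

Each tropical root is a break point of the lower envelope of the lines y = a_i + i · x (there are 4 lines, with slopes 0, 1, ..., 3). Only the lines that attain the minimum somewhere contribute to roots; other lines are dominated. Here the surviving (envelope) indices are i = 3, i = 2, i = 1, i = 0.
Intersections between consecutive envelope lines give the roots: for adjacent envelope indices i < j the intersection is x = (a_i − a_j) / (j − i). Reading off the sorted break points: {-6, -4, -1}.
Verification: at each break x_0, at least two indices attain the minimum of min_i(a_i + i · x_0).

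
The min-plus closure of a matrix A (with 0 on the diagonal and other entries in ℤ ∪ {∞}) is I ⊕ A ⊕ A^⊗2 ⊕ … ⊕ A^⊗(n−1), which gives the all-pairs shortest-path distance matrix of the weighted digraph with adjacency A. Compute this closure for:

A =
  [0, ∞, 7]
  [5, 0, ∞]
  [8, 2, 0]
Closure =
  [0, 9, 7]
  [5, 0, 12]
  [7, 2, 0]

This is the Floyd-Warshall all-pairs shortest-path computation. For each intermediate vertex k = 0, 1, …, 2, update dist[i][j] ← min(dist[i][j], dist[i][k] + dist[k][j]). The final matrix gives, for each (i, j), the minimum total weight of any directed path from i to j (possibly empty when i = j).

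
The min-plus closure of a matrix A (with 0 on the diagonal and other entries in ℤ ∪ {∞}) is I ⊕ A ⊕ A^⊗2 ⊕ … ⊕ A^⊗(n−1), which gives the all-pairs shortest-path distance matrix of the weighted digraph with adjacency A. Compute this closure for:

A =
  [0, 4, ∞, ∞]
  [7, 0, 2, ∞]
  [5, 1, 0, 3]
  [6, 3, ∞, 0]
Closure =
  [0, 4, 6, 9]
  [7, 0, 2, 5]
  [5, 1, 0, 3]
  [6, 3, 5, 0]

This is the Floyd-Warshall all-pairs shortest-path computation. For each intermediate vertex k = 0, 1, …, 3, update dist[i][j] ← min(dist[i][j], dist[i][k] + dist[k][j]). The final matrix gives, for each (i, j), the minimum total weight of any directed path from i to j (possibly empty when i = j).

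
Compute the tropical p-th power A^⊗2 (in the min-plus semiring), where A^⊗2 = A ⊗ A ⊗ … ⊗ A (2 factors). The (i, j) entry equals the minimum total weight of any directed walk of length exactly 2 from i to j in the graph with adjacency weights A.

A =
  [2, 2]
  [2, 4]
A^⊗2 =
  [4, 4]
  [4, 4]

Each entry (A^⊗2)_ij equals the minimum over all length-2 walks i = v_0 → v_1 → … → v_2 = j of Σ_t A[v_t][v_{t+1}]. For example, for (i, j) = (0, 1) we minimise over 2 possible intermediate vertex sequences; the minimum is 4, attained along the walk 0 → 0 → 1.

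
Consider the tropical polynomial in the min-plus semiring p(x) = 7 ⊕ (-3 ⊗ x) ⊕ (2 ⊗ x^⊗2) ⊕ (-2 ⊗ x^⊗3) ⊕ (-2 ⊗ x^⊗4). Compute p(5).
p(5) = 2

A tropical monomial a ⊗ x^⊗i evaluates to a + i · x. Evaluating each term at x = 5:
  Term 0 contributes 7 + 0 · 5 = 7
  Term 1 contributes -3 + 1 · 5 = 2
  Term 2 contributes 2 + 2 · 5 = 12
  Term 3 contributes -2 + 3 · 5 = 13
  Term 4 contributes -2 + 4 · 5 = 18
p(5) = ⊕ of these = min[7, 2, 12, 13, 18] = 2.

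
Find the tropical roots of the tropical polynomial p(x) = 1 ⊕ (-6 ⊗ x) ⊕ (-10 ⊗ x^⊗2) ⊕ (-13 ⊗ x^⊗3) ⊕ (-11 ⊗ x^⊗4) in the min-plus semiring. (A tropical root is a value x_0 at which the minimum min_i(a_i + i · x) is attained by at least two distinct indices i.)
Roots: {-2, 3, 4, 7}

Each tropical root is a break point of the lower envelope of the lines y = a_i + i · x (there are 5 lines, with slopes 0, 1, ..., 4). Only the lines that attain the minimum somewhere contribute to roots; other lines are dominated. Here the surviving (envelope) indices are i = 4, i = 3, i = 2, i = 1, i = 0.
Intersections between consecutive envelope lines give the roots: for adjacent envelope indices i < j the intersection is x = (a_i − a_j) / (j − i). Reading off the sorted break points: {-2, 3, 4, 7}.
Verification: at each break x_0, at least two indices attain the minimum of min_i(a_i + i · x_0).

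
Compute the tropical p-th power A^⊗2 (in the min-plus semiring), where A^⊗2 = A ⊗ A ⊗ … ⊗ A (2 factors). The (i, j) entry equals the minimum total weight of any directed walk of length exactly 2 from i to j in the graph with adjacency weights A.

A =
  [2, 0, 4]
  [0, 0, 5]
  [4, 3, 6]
A^⊗2 =
  [0, 0, 5]
  [0, 0, 4]
  [3, 3, 8]

Each entry (A^⊗2)_ij equals the minimum over all length-2 walks i = v_0 → v_1 → … → v_2 = j of Σ_t A[v_t][v_{t+1}]. For example, for (i, j) = (0, 2) we minimise over 3 possible intermediate vertex sequences; the minimum is 5, attained along the walk 0 → 1 → 2.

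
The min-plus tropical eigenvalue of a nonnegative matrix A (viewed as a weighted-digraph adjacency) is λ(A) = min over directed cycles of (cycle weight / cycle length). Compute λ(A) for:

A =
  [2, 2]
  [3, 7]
λ(A) = 2

Enumerate directed cycles and compute their means (weight / length). Sample:
  cycle 0 → 0: weight = 2, length = 1, mean = 2/1 ≈ 2.000
  cycle 1 → 1: weight = 7, length = 1, mean = 7/1 ≈ 7.000
  cycle 0 → 1 → 0: weight = 5, length = 2, mean = 5/2 ≈ 2.500
  cycle 1 → 0 → 1: weight = 5, length = 2, mean = 5/2 ≈ 2.500
Minimum mean = 2.000, attained e.g. along the cycle 0 → 0 with weight 2 and length 1. So λ(A) = 2/1 = 2.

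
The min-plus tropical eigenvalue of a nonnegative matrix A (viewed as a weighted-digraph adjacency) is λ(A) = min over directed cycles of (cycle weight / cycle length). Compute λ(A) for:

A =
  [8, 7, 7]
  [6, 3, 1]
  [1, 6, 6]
λ(A) = 3

Enumerate directed cycles and compute their means (weight / length). Sample:
  cycle 0 → 0: weight = 8, length = 1, mean = 8/1 ≈ 8.000
  cycle 1 → 1: weight = 3, length = 1, mean = 3/1 ≈ 3.000
  cycle 2 → 2: weight = 6, length = 1, mean = 6/1 ≈ 6.000
  cycle 0 → 1 → 0: weight = 13, length = 2, mean = 13/2 ≈ 6.500
  cycle 0 → 2 → 0: weight = 8, length = 2, mean = 8/2 ≈ 4.000
  cycle 1 → 0 → 1: weight = 13, length = 2, mean = 13/2 ≈ 6.500
Minimum mean = 3.000, attained e.g. along the cycle 1 → 1 with weight 3 and length 1. So λ(A) = 3/1 = 3.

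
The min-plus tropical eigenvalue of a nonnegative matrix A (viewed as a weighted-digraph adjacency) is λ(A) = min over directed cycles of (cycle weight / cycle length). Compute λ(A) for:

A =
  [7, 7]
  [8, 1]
λ(A) = 1

Enumerate directed cycles and compute their means (weight / length). Sample:
  cycle 0 → 0: weight = 7, length = 1, mean = 7/1 ≈ 7.000
  cycle 1 → 1: weight = 1, length = 1, mean = 1/1 ≈ 1.000
  cycle 0 → 1 → 0: weight = 15, length = 2, mean = 15/2 ≈ 7.500
  cycle 1 → 0 → 1: weight = 15, length = 2, mean = 15/2 ≈ 7.500
Minimum mean = 1.000, attained e.g. along the cycle 1 → 1 with weight 1 and length 1. So λ(A) = 1/1 = 1.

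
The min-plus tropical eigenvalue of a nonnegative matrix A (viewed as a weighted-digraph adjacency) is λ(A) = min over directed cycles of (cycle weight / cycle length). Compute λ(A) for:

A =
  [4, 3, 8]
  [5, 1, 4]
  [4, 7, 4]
λ(A) = 1

Enumerate directed cycles and compute their means (weight / length). Sample:
  cycle 0 → 0: weight = 4, length = 1, mean = 4/1 ≈ 4.000
  cycle 1 → 1: weight = 1, length = 1, mean = 1/1 ≈ 1.000
  cycle 2 → 2: weight = 4, length = 1, mean = 4/1 ≈ 4.000
  cycle 0 → 1 → 0: weight = 8, length = 2, mean = 8/2 ≈ 4.000
  cycle 0 → 2 → 0: weight = 12, length = 2, mean = 12/2 ≈ 6.000
  cycle 1 → 0 → 1: weight = 8, length = 2, mean = 8/2 ≈ 4.000
Minimum mean = 1.000, attained e.g. along the cycle 1 → 1 with weight 1 and length 1. So λ(A) = 1/1 = 1.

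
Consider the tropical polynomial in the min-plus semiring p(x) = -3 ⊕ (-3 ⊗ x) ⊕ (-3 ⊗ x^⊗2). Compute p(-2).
p(-2) = -7

A tropical monomial a ⊗ x^⊗i evaluates to a + i · x. Evaluating each term at x = -2:
  Term 0 contributes -3 + 0 · -2 = -3
  Term 1 contributes -3 + 1 · -2 = -5
  Term 2 contributes -3 + 2 · -2 = -7
p(-2) = ⊕ of these = min[-3, -5, -7] = -7.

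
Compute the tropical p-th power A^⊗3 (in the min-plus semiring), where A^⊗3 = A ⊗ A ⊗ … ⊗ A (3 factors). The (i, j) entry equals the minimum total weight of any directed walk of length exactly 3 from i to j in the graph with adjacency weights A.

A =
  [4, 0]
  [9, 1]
A^⊗3 =
  [10, 2]
  [11, 3]

Each entry (A^⊗3)_ij equals the minimum over all length-3 walks i = v_0 → v_1 → … → v_3 = j of Σ_t A[v_t][v_{t+1}]. For example, for (i, j) = (0, 1) we minimise over 4 possible intermediate vertex sequences; the minimum is 2, attained along the walk 0 → 1 → 1 → 1.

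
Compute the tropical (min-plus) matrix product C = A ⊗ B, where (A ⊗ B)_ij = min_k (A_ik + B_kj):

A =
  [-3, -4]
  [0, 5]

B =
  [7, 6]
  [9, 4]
A ⊗ B =
  [4, 0]
  [7, 6]

Apply the min-plus product entry-by-entry:
  C[0][0] = min over k of (A[0][0] + B[0][0] = -3 + 7 = 4, A[0][1] + B[1][0] = -4 + 9 = 5) = 4 (attained at k = 0)
  C[0][1] = min over k of (A[0][0] + B[0][1] = -3 + 6 = 3, A[0][1] + B[1][1] = -4 + 4 = 0) = 0 (attained at k = 1)
  C[1][0] = min over k of (A[1][0] + B[0][0] = 0 + 7 = 7, A[1][1] + B[1][0] = 5 + 9 = 14) = 7 (attained at k = 0)
  C[1][1] = min over k of (A[1][0] + B[0][1] = 0 + 6 = 6, A[1][1] + B[1][1] = 5 + 4 = 9) = 6 (attained at k = 0)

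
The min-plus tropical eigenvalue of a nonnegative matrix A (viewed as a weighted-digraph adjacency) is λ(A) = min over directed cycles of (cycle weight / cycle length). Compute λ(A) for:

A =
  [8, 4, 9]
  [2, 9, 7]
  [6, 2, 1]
λ(A) = 1

Enumerate directed cycles and compute their means (weight / length). Sample:
  cycle 0 → 0: weight = 8, length = 1, mean = 8/1 ≈ 8.000
  cycle 1 → 1: weight = 9, length = 1, mean = 9/1 ≈ 9.000
  cycle 2 → 2: weight = 1, length = 1, mean = 1/1 ≈ 1.000
  cycle 0 → 1 → 0: weight = 6, length = 2, mean = 6/2 ≈ 3.000
  cycle 0 → 2 → 0: weight = 15, length = 2, mean = 15/2 ≈ 7.500
  cycle 1 → 0 → 1: weight = 6, length = 2, mean = 6/2 ≈ 3.000
Minimum mean = 1.000, attained e.g. along the cycle 2 → 2 with weight 1 and length 1. So λ(A) = 1/1 = 1.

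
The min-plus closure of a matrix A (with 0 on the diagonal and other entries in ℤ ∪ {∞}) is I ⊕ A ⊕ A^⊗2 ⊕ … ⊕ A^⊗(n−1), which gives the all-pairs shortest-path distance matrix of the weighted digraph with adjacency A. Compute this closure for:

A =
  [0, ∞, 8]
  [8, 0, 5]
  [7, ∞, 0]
Closure =
  [0, ∞, 8]
  [8, 0, 5]
  [7, ∞, 0]

This is the Floyd-Warshall all-pairs shortest-path computation. For each intermediate vertex k = 0, 1, …, 2, update dist[i][j] ← min(dist[i][j], dist[i][k] + dist[k][j]). The final matrix gives, for each (i, j), the minimum total weight of any directed path from i to j (possibly empty when i = j).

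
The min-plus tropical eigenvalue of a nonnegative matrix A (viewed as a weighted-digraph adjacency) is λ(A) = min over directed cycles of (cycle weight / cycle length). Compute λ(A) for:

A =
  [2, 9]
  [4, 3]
λ(A) = 2

Enumerate directed cycles and compute their means (weight / length). Sample:
  cycle 0 → 0: weight = 2, length = 1, mean = 2/1 ≈ 2.000
  cycle 1 → 1: weight = 3, length = 1, mean = 3/1 ≈ 3.000
  cycle 0 → 1 → 0: weight = 13, length = 2, mean = 13/2 ≈ 6.500
  cycle 1 → 0 → 1: weight = 13, length = 2, mean = 13/2 ≈ 6.500
Minimum mean = 2.000, attained e.g. along the cycle 0 → 0 with weight 2 and length 1. So λ(A) = 2/1 = 2.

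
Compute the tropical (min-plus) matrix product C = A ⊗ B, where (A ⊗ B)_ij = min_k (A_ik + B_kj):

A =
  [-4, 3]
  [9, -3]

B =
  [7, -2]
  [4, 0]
A ⊗ B =
  [3, -6]
  [1, -3]

Apply the min-plus product entry-by-entry:
  C[0][0] = min over k of (A[0][0] + B[0][0] = -4 + 7 = 3, A[0][1] + B[1][0] = 3 + 4 = 7) = 3 (attained at k = 0)
  C[0][1] = min over k of (A[0][0] + B[0][1] = -4 + -2 = -6, A[0][1] + B[1][1] = 3 + 0 = 3) = -6 (attained at k = 0)
  C[1][0] = min over k of (A[1][0] + B[0][0] = 9 + 7 = 16, A[1][1] + B[1][0] = -3 + 4 = 1) = 1 (attained at k = 1)
  C[1][1] = min over k of (A[1][0] + B[0][1] = 9 + -2 = 7, A[1][1] + B[1][1] = -3 + 0 = -3) = -3 (attained at k = 1)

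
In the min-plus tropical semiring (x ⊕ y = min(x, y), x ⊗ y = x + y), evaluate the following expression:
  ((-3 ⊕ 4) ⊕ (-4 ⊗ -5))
((-3 ⊕ 4) ⊕ (-4 ⊗ -5)) = -9

Expand innermost to outermost. Recall ⊕ takes the minimum of its arguments and ⊗ takes their sum. Working out the expression ((-3 ⊕ 4) ⊕ (-4 ⊗ -5)) gives -9.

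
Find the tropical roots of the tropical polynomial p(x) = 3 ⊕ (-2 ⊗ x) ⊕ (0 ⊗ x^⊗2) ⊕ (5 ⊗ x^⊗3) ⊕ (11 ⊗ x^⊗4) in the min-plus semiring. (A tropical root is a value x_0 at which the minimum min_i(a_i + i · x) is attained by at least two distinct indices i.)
Roots: {-6, -5, -2, 5}

Each tropical root is a break point of the lower envelope of the lines y = a_i + i · x (there are 5 lines, with slopes 0, 1, ..., 4). Only the lines that attain the minimum somewhere contribute to roots; other lines are dominated. Here the surviving (envelope) indices are i = 4, i = 3, i = 2, i = 1, i = 0.
Intersections between consecutive envelope lines give the roots: for adjacent envelope indices i < j the intersection is x = (a_i − a_j) / (j − i). Reading off the sorted break points: {-6, -5, -2, 5}.
Verification: at each break x_0, at least two indices attain the minimum of min_i(a_i + i · x_0).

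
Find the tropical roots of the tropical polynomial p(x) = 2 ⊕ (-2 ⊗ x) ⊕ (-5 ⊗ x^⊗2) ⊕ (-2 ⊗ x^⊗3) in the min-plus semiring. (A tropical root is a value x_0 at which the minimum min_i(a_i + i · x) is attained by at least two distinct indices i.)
Roots: {-3, 3, 4}

Each tropical root is a break point of the lower envelope of the lines y = a_i + i · x (there are 4 lines, with slopes 0, 1, ..., 3). Only the lines that attain the minimum somewhere contribute to roots; other lines are dominated. Here the surviving (envelope) indices are i = 3, i = 2, i = 1, i = 0.
Intersections between consecutive envelope lines give the roots: for adjacent envelope indices i < j the intersection is x = (a_i − a_j) / (j − i). Reading off the sorted break points: {-3, 3, 4}.
Verification: at each break x_0, at least two indices attain the minimum of min_i(a_i + i · x_0).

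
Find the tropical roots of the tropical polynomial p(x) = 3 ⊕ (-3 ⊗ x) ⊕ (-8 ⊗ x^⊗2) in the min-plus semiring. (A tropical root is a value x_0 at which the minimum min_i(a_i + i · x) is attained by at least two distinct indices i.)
Roots: {5, 6}

Each tropical root is a break point of the lower envelope of the lines y = a_i + i · x (there are 3 lines, with slopes 0, 1, ..., 2). Only the lines that attain the minimum somewhere contribute to roots; other lines are dominated. Here the surviving (envelope) indices are i = 2, i = 1, i = 0.
Intersections between consecutive envelope lines give the roots: for adjacent envelope indices i < j the intersection is x = (a_i − a_j) / (j − i). Reading off the sorted break points: {5, 6}.
Verification: at each break x_0, at least two indices attain the minimum of min_i(a_i + i · x_0).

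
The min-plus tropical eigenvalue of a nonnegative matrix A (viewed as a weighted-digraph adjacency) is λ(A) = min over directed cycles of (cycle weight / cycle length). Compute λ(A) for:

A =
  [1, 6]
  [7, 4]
λ(A) = 1

Enumerate directed cycles and compute their means (weight / length). Sample:
  cycle 0 → 0: weight = 1, length = 1, mean = 1/1 ≈ 1.000
  cycle 1 → 1: weight = 4, length = 1, mean = 4/1 ≈ 4.000
  cycle 0 → 1 → 0: weight = 13, length = 2, mean = 13/2 ≈ 6.500
  cycle 1 → 0 → 1: weight = 13, length = 2, mean = 13/2 ≈ 6.500
Minimum mean = 1.000, attained e.g. along the cycle 0 → 0 with weight 1 and length 1. So λ(A) = 1/1 = 1.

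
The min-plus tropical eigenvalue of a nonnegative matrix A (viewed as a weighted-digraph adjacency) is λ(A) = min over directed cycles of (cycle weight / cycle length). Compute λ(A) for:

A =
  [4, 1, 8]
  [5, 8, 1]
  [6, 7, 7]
λ(A) = 8/3

Enumerate directed cycles and compute their means (weight / length). Sample:
  cycle 0 → 0: weight = 4, length = 1, mean = 4/1 ≈ 4.000
  cycle 1 → 1: weight = 8, length = 1, mean = 8/1 ≈ 8.000
  cycle 2 → 2: weight = 7, length = 1, mean = 7/1 ≈ 7.000
  cycle 0 → 1 → 0: weight = 6, length = 2, mean = 6/2 ≈ 3.000
  cycle 0 → 2 → 0: weight = 14, length = 2, mean = 14/2 ≈ 7.000
  cycle 1 → 0 → 1: weight = 6, length = 2, mean = 6/2 ≈ 3.000
Minimum mean = 2.667, attained e.g. along the cycle 0 → 1 → 2 → 0 with weight 8 and length 3. So λ(A) = 8/3 = 8/3.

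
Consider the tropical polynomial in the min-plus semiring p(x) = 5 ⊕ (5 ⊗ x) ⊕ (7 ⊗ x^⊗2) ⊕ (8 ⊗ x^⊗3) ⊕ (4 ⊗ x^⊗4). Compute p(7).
p(7) = 5

A tropical monomial a ⊗ x^⊗i evaluates to a + i · x. Evaluating each term at x = 7:
  Term 0 contributes 5 + 0 · 7 = 5
  Term 1 contributes 5 + 1 · 7 = 12
  Term 2 contributes 7 + 2 · 7 = 21
  Term 3 contributes 8 + 3 · 7 = 29
  Term 4 contributes 4 + 4 · 7 = 32
p(7) = ⊕ of these = min[5, 12, 21, 29, 32] = 5.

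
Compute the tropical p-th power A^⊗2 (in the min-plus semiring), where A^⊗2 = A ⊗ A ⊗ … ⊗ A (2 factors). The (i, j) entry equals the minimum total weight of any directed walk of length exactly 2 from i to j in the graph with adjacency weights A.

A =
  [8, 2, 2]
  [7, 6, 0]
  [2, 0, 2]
A^⊗2 =
  [4, 2, 2]
  [2, 0, 2]
  [4, 2, 0]

Each entry (A^⊗2)_ij equals the minimum over all length-2 walks i = v_0 → v_1 → … → v_2 = j of Σ_t A[v_t][v_{t+1}]. For example, for (i, j) = (0, 2) we minimise over 3 possible intermediate vertex sequences; the minimum is 2, attained along the walk 0 → 1 → 2.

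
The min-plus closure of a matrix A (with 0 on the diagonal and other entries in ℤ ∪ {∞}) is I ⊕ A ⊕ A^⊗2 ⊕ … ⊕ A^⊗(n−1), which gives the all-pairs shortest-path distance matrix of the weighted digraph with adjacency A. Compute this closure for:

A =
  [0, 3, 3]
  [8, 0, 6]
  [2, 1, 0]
Closure =
  [0, 3, 3]
  [8, 0, 6]
  [2, 1, 0]

This is the Floyd-Warshall all-pairs shortest-path computation. For each intermediate vertex k = 0, 1, …, 2, update dist[i][j] ← min(dist[i][j], dist[i][k] + dist[k][j]). The final matrix gives, for each (i, j), the minimum total weight of any directed path from i to j (possibly empty when i = j).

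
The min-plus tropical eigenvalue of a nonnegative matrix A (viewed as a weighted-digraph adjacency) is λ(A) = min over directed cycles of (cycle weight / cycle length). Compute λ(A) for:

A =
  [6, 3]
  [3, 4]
λ(A) = 3

Enumerate directed cycles and compute their means (weight / length). Sample:
  cycle 0 → 0: weight = 6, length = 1, mean = 6/1 ≈ 6.000
  cycle 1 → 1: weight = 4, length = 1, mean = 4/1 ≈ 4.000
  cycle 0 → 1 → 0: weight = 6, length = 2, mean = 6/2 ≈ 3.000
  cycle 1 → 0 → 1: weight = 6, length = 2, mean = 6/2 ≈ 3.000
Minimum mean = 3.000, attained e.g. along the cycle 0 → 1 → 0 with weight 6 and length 2. So λ(A) = 6/2 = 3.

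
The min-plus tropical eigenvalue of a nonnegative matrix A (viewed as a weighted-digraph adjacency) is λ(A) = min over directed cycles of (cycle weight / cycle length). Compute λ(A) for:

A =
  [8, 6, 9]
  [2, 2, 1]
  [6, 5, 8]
λ(A) = 2

Enumerate directed cycles and compute their means (weight / length). Sample:
  cycle 0 → 0: weight = 8, length = 1, mean = 8/1 ≈ 8.000
  cycle 1 → 1: weight = 2, length = 1, mean = 2/1 ≈ 2.000
  cycle 2 → 2: weight = 8, length = 1, mean = 8/1 ≈ 8.000
  cycle 0 → 1 → 0: weight = 8, length = 2, mean = 8/2 ≈ 4.000
  cycle 0 → 2 → 0: weight = 15, length = 2, mean = 15/2 ≈ 7.500
  cycle 1 → 0 → 1: weight = 8, length = 2, mean = 8/2 ≈ 4.000
Minimum mean = 2.000, attained e.g. along the cycle 1 → 1 with weight 2 and length 1. So λ(A) = 2/1 = 2.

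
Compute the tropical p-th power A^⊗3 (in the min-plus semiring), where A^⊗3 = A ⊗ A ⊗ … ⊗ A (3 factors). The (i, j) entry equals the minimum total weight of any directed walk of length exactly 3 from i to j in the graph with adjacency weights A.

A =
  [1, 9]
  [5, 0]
A^⊗3 =
  [3, 9]
  [5, 0]

Each entry (A^⊗3)_ij equals the minimum over all length-3 walks i = v_0 → v_1 → … → v_3 = j of Σ_t A[v_t][v_{t+1}]. For example, for (i, j) = (0, 1) we minimise over 4 possible intermediate vertex sequences; the minimum is 9, attained along the walk 0 → 1 → 1 → 1.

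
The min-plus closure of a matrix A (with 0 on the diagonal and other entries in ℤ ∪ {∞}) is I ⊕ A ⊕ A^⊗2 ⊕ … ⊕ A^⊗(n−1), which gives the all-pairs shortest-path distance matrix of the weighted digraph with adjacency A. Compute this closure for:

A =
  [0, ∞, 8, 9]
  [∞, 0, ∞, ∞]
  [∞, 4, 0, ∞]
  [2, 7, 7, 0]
Closure =
  [0, 12, 8, 9]
  [∞, 0, ∞, ∞]
  [∞, 4, 0, ∞]
  [2, 7, 7, 0]

This is the Floyd-Warshall all-pairs shortest-path computation. For each intermediate vertex k = 0, 1, …, 3, update dist[i][j] ← min(dist[i][j], dist[i][k] + dist[k][j]). The final matrix gives, for each (i, j), the minimum total weight of any directed path from i to j (possibly empty when i = j).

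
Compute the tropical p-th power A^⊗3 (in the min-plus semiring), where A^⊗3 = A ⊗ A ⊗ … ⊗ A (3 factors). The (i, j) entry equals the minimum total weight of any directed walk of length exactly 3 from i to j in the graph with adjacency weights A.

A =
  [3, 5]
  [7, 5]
A^⊗3 =
  [9, 11]
  [13, 15]

Each entry (A^⊗3)_ij equals the minimum over all length-3 walks i = v_0 → v_1 → … → v_3 = j of Σ_t A[v_t][v_{t+1}]. For example, for (i, j) = (0, 1) we minimise over 4 possible intermediate vertex sequences; the minimum is 11, attained along the walk 0 → 0 → 0 → 1.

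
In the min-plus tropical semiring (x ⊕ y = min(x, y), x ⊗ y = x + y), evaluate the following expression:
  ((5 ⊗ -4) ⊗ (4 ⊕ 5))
((5 ⊗ -4) ⊗ (4 ⊕ 5)) = 5

Expand innermost to outermost. Recall ⊕ takes the minimum of its arguments and ⊗ takes their sum. Working out the expression ((5 ⊗ -4) ⊗ (4 ⊕ 5)) gives 5.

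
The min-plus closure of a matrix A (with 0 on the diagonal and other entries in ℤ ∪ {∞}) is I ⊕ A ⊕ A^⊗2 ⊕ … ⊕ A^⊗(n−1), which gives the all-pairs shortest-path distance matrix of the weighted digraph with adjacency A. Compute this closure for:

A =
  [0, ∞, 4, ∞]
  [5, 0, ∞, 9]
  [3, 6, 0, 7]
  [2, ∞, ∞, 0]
Closure =
  [0, 10, 4, 11]
  [5, 0, 9, 9]
  [3, 6, 0, 7]
  [2, 12, 6, 0]

This is the Floyd-Warshall all-pairs shortest-path computation. For each intermediate vertex k = 0, 1, …, 3, update dist[i][j] ← min(dist[i][j], dist[i][k] + dist[k][j]). The final matrix gives, for each (i, j), the minimum total weight of any directed path from i to j (possibly empty when i = j).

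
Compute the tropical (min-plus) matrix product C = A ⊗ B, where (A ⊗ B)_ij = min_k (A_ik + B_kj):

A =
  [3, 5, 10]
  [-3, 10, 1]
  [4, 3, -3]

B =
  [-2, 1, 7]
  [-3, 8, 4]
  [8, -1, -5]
A ⊗ B =
  [1, 4, 5]
  [-5, -2, -4]
  [0, -4, -8]

Apply the min-plus product entry-by-entry:
  C[0][0] = min over k of (A[0][0] + B[0][0] = 3 + -2 = 1, A[0][1] + B[1][0] = 5 + -3 = 2, A[0][2] + B[2][0] = 10 + 8 = 18) = 1 (attained at k = 0)
  C[0][1] = min over k of (A[0][0] + B[0][1] = 3 + 1 = 4, A[0][1] + B[1][1] = 5 + 8 = 13, A[0][2] + B[2][1] = 10 + -1 = 9) = 4 (attained at k = 0)
  C[0][2] = min over k of (A[0][0] + B[0][2] = 3 + 7 = 10, A[0][1] + B[1][2] = 5 + 4 = 9, A[0][2] + B[2][2] = 10 + -5 = 5) = 5 (attained at k = 2)
  C[1][0] = min over k of (A[1][0] + B[0][0] = -3 + -2 = -5, A[1][1] + B[1][0] = 10 + -3 = 7, A[1][2] + B[2][0] = 1 + 8 = 9) = -5 (attained at k = 0)
  C[1][1] = min over k of (A[1][0] + B[0][1] = -3 + 1 = -2, A[1][1] + B[1][1] = 10 + 8 = 18, A[1][2] + B[2][1] = 1 + -1 = 0) = -2 (attained at k = 0)
  C[1][2] = min over k of (A[1][0] + B[0][2] = -3 + 7 = 4, A[1][1] + B[1][2] = 10 + 4 = 14, A[1][2] + B[2][2] = 1 + -5 = -4) = -4 (attained at k = 2)
  C[2][0] = min over k of (A[2][0] + B[0][0] = 4 + -2 = 2, A[2][1] + B[1][0] = 3 + -3 = 0, A[2][2] + B[2][0] = -3 + 8 = 5) = 0 (attained at k = 1)
  C[2][1] = min over k of (A[2][0] + B[0][1] = 4 + 1 = 5, A[2][1] + B[1][1] = 3 + 8 = 11, A[2][2] + B[2][1] = -3 + -1 = -4) = -4 (attained at k = 2)
  C[2][2] = min over k of (A[2][0] + B[0][2] = 4 + 7 = 11, A[2][1] + B[1][2] = 3 + 4 = 7, A[2][2] + B[2][2] = -3 + -5 = -8) = -8 (attained at k = 2)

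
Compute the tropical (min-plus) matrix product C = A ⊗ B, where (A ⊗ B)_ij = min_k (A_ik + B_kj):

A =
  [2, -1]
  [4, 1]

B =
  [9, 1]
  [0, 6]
A ⊗ B =
  [-1, 3]
  [1, 5]

Apply the min-plus product entry-by-entry:
  C[0][0] = min over k of (A[0][0] + B[0][0] = 2 + 9 = 11, A[0][1] + B[1][0] = -1 + 0 = -1) = -1 (attained at k = 1)
  C[0][1] = min over k of (A[0][0] + B[0][1] = 2 + 1 = 3, A[0][1] + B[1][1] = -1 + 6 = 5) = 3 (attained at k = 0)
  C[1][0] = min over k of (A[1][0] + B[0][0] = 4 + 9 = 13, A[1][1] + B[1][0] = 1 + 0 = 1) = 1 (attained at k = 1)
  C[1][1] = min over k of (A[1][0] + B[0][1] = 4 + 1 = 5, A[1][1] + B[1][1] = 1 + 6 = 7) = 5 (attained at k = 0)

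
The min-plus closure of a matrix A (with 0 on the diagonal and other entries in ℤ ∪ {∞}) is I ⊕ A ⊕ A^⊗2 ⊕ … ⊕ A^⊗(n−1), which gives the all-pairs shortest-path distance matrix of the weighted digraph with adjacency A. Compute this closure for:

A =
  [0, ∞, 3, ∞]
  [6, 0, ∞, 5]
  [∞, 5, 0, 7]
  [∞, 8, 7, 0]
Closure =
  [0, 8, 3, 10]
  [6, 0, 9, 5]
  [11, 5, 0, 7]
  [14, 8, 7, 0]

This is the Floyd-Warshall all-pairs shortest-path computation. For each intermediate vertex k = 0, 1, …, 3, update dist[i][j] ← min(dist[i][j], dist[i][k] + dist[k][j]). The final matrix gives, for each (i, j), the minimum total weight of any directed path from i to j (possibly empty when i = j).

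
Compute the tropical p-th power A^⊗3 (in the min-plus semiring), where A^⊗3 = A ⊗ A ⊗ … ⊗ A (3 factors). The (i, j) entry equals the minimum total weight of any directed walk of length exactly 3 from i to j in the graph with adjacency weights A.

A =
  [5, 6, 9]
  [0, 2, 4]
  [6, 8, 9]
A^⊗3 =
  [8, 10, 12]
  [4, 6, 8]
  [10, 12, 14]

Each entry (A^⊗3)_ij equals the minimum over all length-3 walks i = v_0 → v_1 → … → v_3 = j of Σ_t A[v_t][v_{t+1}]. For example, for (i, j) = (0, 2) we minimise over 9 possible intermediate vertex sequences; the minimum is 12, attained along the walk 0 → 1 → 1 → 2.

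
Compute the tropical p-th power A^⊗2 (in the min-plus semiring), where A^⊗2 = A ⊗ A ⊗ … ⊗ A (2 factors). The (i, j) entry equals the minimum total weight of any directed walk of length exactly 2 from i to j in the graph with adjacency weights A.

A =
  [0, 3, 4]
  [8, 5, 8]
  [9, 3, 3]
A^⊗2 =
  [0, 3, 4]
  [8, 10, 11]
  [9, 6, 6]

Each entry (A^⊗2)_ij equals the minimum over all length-2 walks i = v_0 → v_1 → … → v_2 = j of Σ_t A[v_t][v_{t+1}]. For example, for (i, j) = (0, 2) we minimise over 3 possible intermediate vertex sequences; the minimum is 4, attained along the walk 0 → 0 → 2.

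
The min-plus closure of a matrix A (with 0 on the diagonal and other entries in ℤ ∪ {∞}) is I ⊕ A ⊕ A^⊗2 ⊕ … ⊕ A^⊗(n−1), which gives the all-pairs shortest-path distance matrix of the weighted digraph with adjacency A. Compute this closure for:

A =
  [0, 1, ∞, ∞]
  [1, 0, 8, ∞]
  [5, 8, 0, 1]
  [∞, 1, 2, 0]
Closure =
  [0, 1, 9, 10]
  [1, 0, 8, 9]
  [3, 2, 0, 1]
  [2, 1, 2, 0]

This is the Floyd-Warshall all-pairs shortest-path computation. For each intermediate vertex k = 0, 1, …, 3, update dist[i][j] ← min(dist[i][j], dist[i][k] + dist[k][j]). The final matrix gives, for each (i, j), the minimum total weight of any directed path from i to j (possibly empty when i = j).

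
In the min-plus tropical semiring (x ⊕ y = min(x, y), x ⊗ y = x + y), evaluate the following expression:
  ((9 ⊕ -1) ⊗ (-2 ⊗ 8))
((9 ⊕ -1) ⊗ (-2 ⊗ 8)) = 5

Expand innermost to outermost. Recall ⊕ takes the minimum of its arguments and ⊗ takes their sum. Working out the expression ((9 ⊕ -1) ⊗ (-2 ⊗ 8)) gives 5.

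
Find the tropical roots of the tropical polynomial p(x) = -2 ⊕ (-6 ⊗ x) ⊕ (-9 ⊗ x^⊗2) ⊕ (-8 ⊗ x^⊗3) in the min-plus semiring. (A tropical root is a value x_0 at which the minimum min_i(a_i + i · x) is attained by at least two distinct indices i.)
Roots: {-1, 3, 4}

Each tropical root is a break point of the lower envelope of the lines y = a_i + i · x (there are 4 lines, with slopes 0, 1, ..., 3). Only the lines that attain the minimum somewhere contribute to roots; other lines are dominated. Here the surviving (envelope) indices are i = 3, i = 2, i = 1, i = 0.
Intersections between consecutive envelope lines give the roots: for adjacent envelope indices i < j the intersection is x = (a_i − a_j) / (j − i). Reading off the sorted break points: {-1, 3, 4}.
Verification: at each break x_0, at least two indices attain the minimum of min_i(a_i + i · x_0).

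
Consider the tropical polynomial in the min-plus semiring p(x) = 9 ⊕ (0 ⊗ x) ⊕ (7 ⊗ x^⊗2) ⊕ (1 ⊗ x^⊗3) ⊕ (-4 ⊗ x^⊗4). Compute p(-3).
p(-3) = -16

A tropical monomial a ⊗ x^⊗i evaluates to a + i · x. Evaluating each term at x = -3:
  Term 0 contributes 9 + 0 · -3 = 9
  Term 1 contributes 0 + 1 · -3 = -3
  Term 2 contributes 7 + 2 · -3 = 1
  Term 3 contributes 1 + 3 · -3 = -8
  Term 4 contributes -4 + 4 · -3 = -16
p(-3) = ⊕ of these = min[9, -3, 1, -8, -16] = -16.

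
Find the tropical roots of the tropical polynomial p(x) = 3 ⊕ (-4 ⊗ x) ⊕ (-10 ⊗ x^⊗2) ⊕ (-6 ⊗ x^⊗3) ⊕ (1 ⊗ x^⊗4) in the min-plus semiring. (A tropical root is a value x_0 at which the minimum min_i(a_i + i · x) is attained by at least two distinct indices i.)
Roots: {-7, -4, 6, 7}

Each tropical root is a break point of the lower envelope of the lines y = a_i + i · x (there are 5 lines, with slopes 0, 1, ..., 4). Only the lines that attain the minimum somewhere contribute to roots; other lines are dominated. Here the surviving (envelope) indices are i = 4, i = 3, i = 2, i = 1, i = 0.
Intersections between consecutive envelope lines give the roots: for adjacent envelope indices i < j the intersection is x = (a_i − a_j) / (j − i). Reading off the sorted break points: {-7, -4, 6, 7}.
Verification: at each break x_0, at least two indices attain the minimum of min_i(a_i + i · x_0).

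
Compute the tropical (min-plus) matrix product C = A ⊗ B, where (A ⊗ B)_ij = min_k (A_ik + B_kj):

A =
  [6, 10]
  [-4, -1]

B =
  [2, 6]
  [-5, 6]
A ⊗ B =
  [5, 12]
  [-6, 2]

Apply the min-plus product entry-by-entry:
  C[0][0] = min over k of (A[0][0] + B[0][0] = 6 + 2 = 8, A[0][1] + B[1][0] = 10 + -5 = 5) = 5 (attained at k = 1)
  C[0][1] = min over k of (A[0][0] + B[0][1] = 6 + 6 = 12, A[0][1] + B[1][1] = 10 + 6 = 16) = 12 (attained at k = 0)
  C[1][0] = min over k of (A[1][0] + B[0][0] = -4 + 2 = -2, A[1][1] + B[1][0] = -1 + -5 = -6) = -6 (attained at k = 1)
  C[1][1] = min over k of (A[1][0] + B[0][1] = -4 + 6 = 2, A[1][1] + B[1][1] = -1 + 6 = 5) = 2 (attained at k = 0)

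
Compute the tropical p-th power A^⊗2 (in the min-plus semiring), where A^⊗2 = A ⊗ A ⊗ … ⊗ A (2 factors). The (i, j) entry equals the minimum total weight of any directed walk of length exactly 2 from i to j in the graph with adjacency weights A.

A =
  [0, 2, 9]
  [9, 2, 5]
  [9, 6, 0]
A^⊗2 =
  [0, 2, 7]
  [9, 4, 5]
  [9, 6, 0]

Each entry (A^⊗2)_ij equals the minimum over all length-2 walks i = v_0 → v_1 → … → v_2 = j of Σ_t A[v_t][v_{t+1}]. For example, for (i, j) = (0, 2) we minimise over 3 possible intermediate vertex sequences; the minimum is 7, attained along the walk 0 → 1 → 2.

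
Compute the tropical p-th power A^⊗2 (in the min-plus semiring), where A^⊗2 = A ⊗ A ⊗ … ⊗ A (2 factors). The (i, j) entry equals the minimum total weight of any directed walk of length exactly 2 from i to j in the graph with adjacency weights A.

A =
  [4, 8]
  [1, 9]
A^⊗2 =
  [8, 12]
  [5, 9]

Each entry (A^⊗2)_ij equals the minimum over all length-2 walks i = v_0 → v_1 → … → v_2 = j of Σ_t A[v_t][v_{t+1}]. For example, for (i, j) = (0, 1) we minimise over 2 possible intermediate vertex sequences; the minimum is 12, attained along the walk 0 → 0 → 1.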